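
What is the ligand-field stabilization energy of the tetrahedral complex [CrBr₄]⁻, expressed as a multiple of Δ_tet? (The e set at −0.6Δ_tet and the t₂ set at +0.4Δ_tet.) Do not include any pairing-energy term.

-0.8 Δ_tet

Each Br⁻ contributes -1; 4 × (-1) = -4. With overall charge -1, Cr is in the +3 oxidation state.
Cr is in group 6, so Cr³⁺ is d³ (6 − 3 = 3).
Tetrahedral splitting is small, so the complex is high-spin.
Configuration: e² t₂¹.
CFSE = 2(-0.6Δ_tet) + 1(0.4Δ_tet) = -1.2Δ_tet + 0.4Δ_tet = -0.8Δ_tet.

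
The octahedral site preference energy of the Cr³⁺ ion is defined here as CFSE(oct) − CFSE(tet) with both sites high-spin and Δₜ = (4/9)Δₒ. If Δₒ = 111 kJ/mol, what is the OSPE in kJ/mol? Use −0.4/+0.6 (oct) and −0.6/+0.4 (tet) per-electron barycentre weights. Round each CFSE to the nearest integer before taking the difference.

Group 6 minus oxidation state +3 gives a d³ configuration for Cr³⁺.
Octahedral high-spin t₂g³ eg⁰: CFSE = -1.2 × 111 = -133 kJ/mol.
Tetrahedral: e² t₂¹, CFSE = 2(−0.6) + 1(+0.4) = -0.8Δₜ = -0.8 × (4/9) × 111 = -39 kJ/mol.
OSPE = CFSE(oct) − CFSE(tet) = -133 − (-39) = -94 kJ/mol.

-94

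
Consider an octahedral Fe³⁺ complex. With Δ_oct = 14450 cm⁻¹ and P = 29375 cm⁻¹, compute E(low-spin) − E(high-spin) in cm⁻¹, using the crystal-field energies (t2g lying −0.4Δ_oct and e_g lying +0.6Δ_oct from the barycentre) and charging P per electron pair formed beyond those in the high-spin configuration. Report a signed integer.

29850

Fe sits in group 8; removing 3 electrons leaves Fe³⁺ with 8 − 3 = 5 d electrons.
In the high-spin limit (t2g^3 e_g^2) the orbital term is 0.0Δ_oct = 0 cm⁻¹, with no excess pairing.
Low-spin t2g^5 e_g^0 gives -2.0Δ_oct = -28900 cm⁻¹, but forming 2 extra pairs costs 2P = 58750 cm⁻¹, so E(LS) = -28900 + 58750 = 29850 cm⁻¹.
Thus E(LS) − E(HS) = 29850 cm⁻¹.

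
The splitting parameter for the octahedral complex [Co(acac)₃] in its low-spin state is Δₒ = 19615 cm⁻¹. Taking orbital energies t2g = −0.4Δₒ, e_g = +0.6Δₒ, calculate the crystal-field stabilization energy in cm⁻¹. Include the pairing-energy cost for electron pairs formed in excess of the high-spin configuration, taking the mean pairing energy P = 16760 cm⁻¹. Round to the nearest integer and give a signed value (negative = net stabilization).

-13556

Each acac⁻ contributes -1; 3 × (-1) = -3. With overall charge +0, Co is in the +3 oxidation state.
Group 9 minus oxidation state +3 gives a d⁶ configuration for Co³⁺.
The d⁶ electrons fill as t2g^6 e_g^0.
Orbital CFSE = 6(-0.4) + 0(0.6) = -2.4Δₒ = -2.4 × 19615 = -47076 cm⁻¹.
High-spin d⁶ would be t2g^4 e_g^2 with 1 pair; low-spin has 3, so 2 excess pairs cost +2P = +33520 cm⁻¹.
Combining: -47076 + 33520 = -13556 cm⁻¹.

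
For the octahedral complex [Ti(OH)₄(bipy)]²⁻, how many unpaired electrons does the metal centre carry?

Ligand charges: 4×(-1) from OH⁻ and 1×(+0) from bipy sum to -4; with overall charge -2, Ti is +2.
Ti is in group 4, so Ti²⁺ is d² (4 − 2 = 2).
Configuration: t₂g² eg⁰, giving 2 unpaired electrons.

2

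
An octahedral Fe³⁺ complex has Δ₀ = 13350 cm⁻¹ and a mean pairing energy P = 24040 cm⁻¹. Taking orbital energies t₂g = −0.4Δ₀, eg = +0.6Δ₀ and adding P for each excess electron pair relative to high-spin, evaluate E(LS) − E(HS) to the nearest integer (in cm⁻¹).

Group 8 minus oxidation state +3 gives a d⁵ configuration for Fe³⁺.
High-spin: t₂g³ eg², CFSE = 0.0Δ₀ = 0 cm⁻¹.
Low-spin: t₂g⁵ eg⁰, orbital CFSE = -2.0Δ₀ = -26700 cm⁻¹; plus 2 excess pairs × P = +48080 cm⁻¹; total 21380 cm⁻¹.
Thus E(LS) − E(HS) = 21380 cm⁻¹.

21380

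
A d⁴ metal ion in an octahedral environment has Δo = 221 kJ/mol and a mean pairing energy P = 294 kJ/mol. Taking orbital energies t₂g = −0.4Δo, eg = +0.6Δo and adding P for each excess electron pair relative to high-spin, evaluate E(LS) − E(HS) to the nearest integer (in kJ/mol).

In the high-spin limit (t₂g³ eg¹) the orbital term is -0.6Δo = -133 kJ/mol, with no excess pairing.
For low-spin the configuration is t₂g⁴ eg⁰: orbital energy -1.6 × 221 = -354 kJ/mol, and 1 additional pair relative to high-spin adds 294 kJ/mol, giving -60 kJ/mol.
Thus E(LS) − E(HS) = 73 kJ/mol.

73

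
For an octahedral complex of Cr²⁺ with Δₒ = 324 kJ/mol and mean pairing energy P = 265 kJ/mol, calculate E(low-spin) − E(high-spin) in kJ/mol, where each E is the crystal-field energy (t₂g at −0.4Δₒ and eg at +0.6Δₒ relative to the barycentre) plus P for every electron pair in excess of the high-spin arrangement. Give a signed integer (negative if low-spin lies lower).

Cr²⁺: group 6, so d-count = 6 − 2 = 4.
High-spin d⁴ fills as t₂g³ eg¹ with CFSE 3(−0.4) + 1(+0.6) = -0.6Δₒ = -194 kJ/mol.
Low-spin: t₂g⁴ eg⁰, orbital CFSE = -1.6Δₒ = -518 kJ/mol; plus 1 excess pair × P = +265 kJ/mol; total -253 kJ/mol.
The difference is -253 − (-194) = -59 kJ/mol, so low-spin lies lower.

-59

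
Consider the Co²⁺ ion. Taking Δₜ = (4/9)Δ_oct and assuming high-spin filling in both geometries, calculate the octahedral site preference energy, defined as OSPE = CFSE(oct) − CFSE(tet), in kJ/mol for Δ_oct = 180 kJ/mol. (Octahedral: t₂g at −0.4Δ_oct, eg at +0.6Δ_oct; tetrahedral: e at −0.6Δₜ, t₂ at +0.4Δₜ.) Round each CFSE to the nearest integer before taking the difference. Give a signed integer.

Group 9 minus oxidation state +2 gives a d⁷ configuration for Co²⁺.
Octahedral high-spin t₂g⁵ eg²: CFSE = -0.8 × 180 = -144 kJ/mol.
Tetrahedral: e⁴ t₂³, CFSE = 4(−0.6) + 3(+0.4) = -1.2Δₜ = -1.2 × (4/9) × 180 = -96 kJ/mol.
OSPE = CFSE(oct) − CFSE(tet) = -144 − (-96) = -48 kJ/mol.

-48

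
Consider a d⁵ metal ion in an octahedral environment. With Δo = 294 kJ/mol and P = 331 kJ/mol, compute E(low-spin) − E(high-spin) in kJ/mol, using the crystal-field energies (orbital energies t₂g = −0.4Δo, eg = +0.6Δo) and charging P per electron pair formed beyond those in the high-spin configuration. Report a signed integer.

High-spin: t₂g³ eg², CFSE = 0.0Δo = 0 kJ/mol.
Low-spin t₂g⁵ eg⁰ gives -2.0Δo = -588 kJ/mol, but forming 2 extra pairs costs 2P = 662 kJ/mol, so E(LS) = -588 + 662 = 74 kJ/mol.
Thus E(LS) − E(HS) = 74 kJ/mol.

74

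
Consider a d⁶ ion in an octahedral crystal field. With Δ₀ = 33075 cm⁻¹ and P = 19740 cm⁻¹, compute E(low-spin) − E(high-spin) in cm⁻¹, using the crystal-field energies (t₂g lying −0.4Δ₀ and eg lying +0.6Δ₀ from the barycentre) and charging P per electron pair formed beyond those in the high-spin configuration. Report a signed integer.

In the high-spin limit (t₂g⁴ eg²) the orbital term is -0.4Δ₀ = -13230 cm⁻¹, with no excess pairing.
Low-spin: t₂g⁶ eg⁰, orbital CFSE = -2.4Δ₀ = -79380 cm⁻¹; plus 2 excess pairs × P = +39480 cm⁻¹; total -39900 cm⁻¹.
E(LS) − E(HS) = -39900 − (-13230) = -26670 cm⁻¹.

-26670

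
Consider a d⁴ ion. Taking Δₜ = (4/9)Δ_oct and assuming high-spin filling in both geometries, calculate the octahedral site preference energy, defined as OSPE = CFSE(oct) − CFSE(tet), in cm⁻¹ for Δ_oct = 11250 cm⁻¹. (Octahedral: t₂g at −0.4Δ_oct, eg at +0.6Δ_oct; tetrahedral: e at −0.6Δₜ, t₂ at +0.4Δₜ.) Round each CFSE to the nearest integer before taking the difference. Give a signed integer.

-4750

Octahedral (high-spin): t₂g³ eg¹, CFSE = 3(−0.4) + 1(+0.6) = -0.6Δ_oct = -0.6 × 11250 = -6750 cm⁻¹.
Tetrahedral: e² t₂², CFSE = 2(−0.6) + 2(+0.4) = -0.4Δₜ = -0.4 × (4/9) × 11250 = -2000 cm⁻¹.
Subtracting, OSPE = -6750 − (-2000) = -4750 cm⁻¹.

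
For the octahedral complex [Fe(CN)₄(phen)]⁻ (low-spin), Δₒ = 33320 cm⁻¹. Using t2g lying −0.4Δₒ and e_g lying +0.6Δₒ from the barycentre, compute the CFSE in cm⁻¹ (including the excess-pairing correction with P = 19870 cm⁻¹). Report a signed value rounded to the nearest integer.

-26900

Ligand charges: 4×(-1) from CN⁻ and 1×(+0) from phen sum to -4; with overall charge -1, Fe is +3.
Fe³⁺: group 8, so d-count = 8 − 3 = 5.
The d⁵ electrons fill as t2g^5 e_g^0.
CFSE(orbital) = 5×(-0.4Δₒ) + 0×(0.6Δₒ) = -2.0Δₒ; with Δₒ = 33320 cm⁻¹ that is -66640 cm⁻¹.
Pairing penalty: 2 pairs vs 0 in the high-spin reference → 2 extra × P = 39740 cm⁻¹.
Combining: -66640 + 39740 = -26900 cm⁻¹.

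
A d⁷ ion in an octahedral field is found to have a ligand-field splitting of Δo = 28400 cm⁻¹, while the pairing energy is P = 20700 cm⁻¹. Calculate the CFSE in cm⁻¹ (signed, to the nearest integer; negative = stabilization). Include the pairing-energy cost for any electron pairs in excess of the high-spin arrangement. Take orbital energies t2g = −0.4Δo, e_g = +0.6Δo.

-30420

Here Δo > P (28400 > 20700), so the low-spin state is favoured.
Configuration: t2g^6 e_g^1.
Orbital CFSE = -1.8Δo = -1.8 × 28400 = -51120 cm⁻¹.
Excess pairs vs high-spin: 3 − 2 = 1; pairing cost = +20700 cm⁻¹.
Net CFSE = -51120 + 20700 = -30420 cm⁻¹.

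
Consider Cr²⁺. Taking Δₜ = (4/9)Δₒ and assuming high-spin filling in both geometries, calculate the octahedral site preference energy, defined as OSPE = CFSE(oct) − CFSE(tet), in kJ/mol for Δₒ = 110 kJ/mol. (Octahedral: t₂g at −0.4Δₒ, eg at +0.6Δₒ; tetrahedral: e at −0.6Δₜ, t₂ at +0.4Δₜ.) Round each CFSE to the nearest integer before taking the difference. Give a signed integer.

-46

Cr is in group 6, so Cr²⁺ is d⁴ (6 − 2 = 4).
Octahedral (high-spin): t2g^3 e_g^1, CFSE = 3(−0.4) + 1(+0.6) = -0.6Δₒ = -0.6 × 110 = -66 kJ/mol.
In a tetrahedral site the filling is e^2 t2^2: CFSE(tet) = -0.4Δₜ = -0.4 × (4/9)(110) = -20 kJ/mol.
Subtracting, OSPE = -66 − (-20) = -46 kJ/mol.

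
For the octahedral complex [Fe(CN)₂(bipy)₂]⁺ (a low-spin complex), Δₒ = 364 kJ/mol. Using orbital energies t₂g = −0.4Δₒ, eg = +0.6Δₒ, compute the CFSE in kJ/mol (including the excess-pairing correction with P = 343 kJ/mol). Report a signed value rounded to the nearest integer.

Ligand charges: 2×(-1) from CN⁻ and 2×(+0) from bipy sum to -2; with overall charge +1, Fe is +3.
Fe³⁺: group 8, so d-count = 8 − 3 = 5.
The d⁵ electrons fill as t₂g⁵ eg⁰.
Orbital CFSE = 5(-0.4) + 0(0.6) = -2.0Δₒ = -2.0 × 364 = -728 kJ/mol.
Relative to high-spin t₂g³ eg² (0 paired), the low-spin configuration has 2 additional pairs, contributing +2 × 343 = +686 kJ/mol.
Overall CFSE = -728 + 686 = -42 kJ/mol.

-42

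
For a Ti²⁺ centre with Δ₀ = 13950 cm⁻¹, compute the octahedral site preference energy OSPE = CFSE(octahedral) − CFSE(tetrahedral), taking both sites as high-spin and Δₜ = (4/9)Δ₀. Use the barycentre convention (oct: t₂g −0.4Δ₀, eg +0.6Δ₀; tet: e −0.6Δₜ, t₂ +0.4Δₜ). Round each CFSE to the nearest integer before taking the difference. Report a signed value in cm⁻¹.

Ti is in group 4, so Ti²⁺ is d² (4 − 2 = 2).
Octahedral high-spin t2g^2 e_g^0: CFSE = -0.8 × 13950 = -11160 cm⁻¹.
Tetrahedral: e^2 t2^0, CFSE = 2(−0.6) + 0(+0.4) = -1.2Δₜ = -1.2 × (4/9) × 13950 = -7440 cm⁻¹.
Subtracting, OSPE = -11160 − (-7440) = -3720 cm⁻¹.

-3720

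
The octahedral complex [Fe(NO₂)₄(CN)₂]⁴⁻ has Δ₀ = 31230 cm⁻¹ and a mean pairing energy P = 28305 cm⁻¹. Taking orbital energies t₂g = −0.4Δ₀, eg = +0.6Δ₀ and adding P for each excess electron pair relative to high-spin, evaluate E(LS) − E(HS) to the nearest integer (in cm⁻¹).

Ligand charges: 4×(-1) from NO₂⁻ and 2×(-1) from CN⁻ sum to -6; with overall charge -4, Fe is +2.
Fe sits in group 8; removing 2 electrons leaves Fe²⁺ with 8 − 2 = 6 d electrons.
High-spin: t₂g⁴ eg², CFSE = -0.4Δ₀ = -12492 cm⁻¹.
For low-spin the configuration is t₂g⁶ eg⁰: orbital energy -2.4 × 31230 = -74952 cm⁻¹, and 2 additional pairs relative to high-spin add 56610 cm⁻¹, giving -18342 cm⁻¹.
Thus E(LS) − E(HS) = -5850 cm⁻¹.

-5850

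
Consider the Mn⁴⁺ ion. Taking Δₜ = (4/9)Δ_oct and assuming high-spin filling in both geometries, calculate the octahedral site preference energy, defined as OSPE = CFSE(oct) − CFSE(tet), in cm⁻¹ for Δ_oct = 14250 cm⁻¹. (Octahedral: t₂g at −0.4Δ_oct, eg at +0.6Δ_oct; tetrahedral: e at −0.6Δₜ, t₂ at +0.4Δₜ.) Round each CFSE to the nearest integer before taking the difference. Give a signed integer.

Mn is in group 7, so Mn⁴⁺ is d³ (7 − 4 = 3).
Octahedral high-spin t2g^3 e_g^0: CFSE = -1.2 × 14250 = -17100 cm⁻¹.
Tetrahedral e^2 t2^1 gives -0.8Δₜ = -0.8 × (4/9) × 14250 = -5067 cm⁻¹.
OSPE = -17100 − (-5067) = -12033 cm⁻¹.

-12033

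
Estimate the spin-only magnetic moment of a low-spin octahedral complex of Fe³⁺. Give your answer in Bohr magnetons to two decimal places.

1.73 Bohr magnetons

Group 8 minus oxidation state +3 gives a d⁵ configuration for Fe³⁺.
Configuration: t2g^5 e_g^0 → 1 unpaired electron.
μ(spin-only) = √[1(1+2)] = √3 ≈ 1.73 Bohr magnetons.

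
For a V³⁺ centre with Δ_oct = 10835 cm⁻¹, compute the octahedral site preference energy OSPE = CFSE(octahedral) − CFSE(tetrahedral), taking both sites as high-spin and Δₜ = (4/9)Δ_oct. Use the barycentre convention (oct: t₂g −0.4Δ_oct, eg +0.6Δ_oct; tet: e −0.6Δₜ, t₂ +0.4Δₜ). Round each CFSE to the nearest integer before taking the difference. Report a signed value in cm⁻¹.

V³⁺: group 5, so d-count = 5 − 3 = 2.
Octahedral high-spin t2g^2 e_g^0: CFSE = -0.8 × 10835 = -8668 cm⁻¹.
Tetrahedral e^2 t2^0 gives -1.2Δₜ = -1.2 × (4/9) × 10835 = -5779 cm⁻¹.
OSPE = CFSE(oct) − CFSE(tet) = -8668 − (-5779) = -2889 cm⁻¹.

-2889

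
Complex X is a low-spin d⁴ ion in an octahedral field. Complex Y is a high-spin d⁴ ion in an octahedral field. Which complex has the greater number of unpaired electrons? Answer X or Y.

Y

X: t2g^4 e_g^0 → 2 unpaired.
Y: t2g^3 e_g^1 → 4 unpaired.
So Y has more unpaired electrons.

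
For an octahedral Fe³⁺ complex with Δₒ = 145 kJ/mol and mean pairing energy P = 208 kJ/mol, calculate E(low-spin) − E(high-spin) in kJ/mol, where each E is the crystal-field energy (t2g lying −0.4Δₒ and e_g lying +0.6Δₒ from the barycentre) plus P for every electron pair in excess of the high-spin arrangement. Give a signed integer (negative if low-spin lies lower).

Fe sits in group 8; removing 3 electrons leaves Fe³⁺ with 8 − 3 = 5 d electrons.
In the high-spin limit (t2g^3 e_g^2) the orbital term is 0.0Δₒ = 0 kJ/mol, with no excess pairing.
Low-spin t2g^5 e_g^0 gives -2.0Δₒ = -290 kJ/mol, but forming 2 extra pairs costs 2P = 416 kJ/mol, so E(LS) = -290 + 416 = 126 kJ/mol.
The difference is 126 − (0) = 126 kJ/mol, so high-spin lies lower.

126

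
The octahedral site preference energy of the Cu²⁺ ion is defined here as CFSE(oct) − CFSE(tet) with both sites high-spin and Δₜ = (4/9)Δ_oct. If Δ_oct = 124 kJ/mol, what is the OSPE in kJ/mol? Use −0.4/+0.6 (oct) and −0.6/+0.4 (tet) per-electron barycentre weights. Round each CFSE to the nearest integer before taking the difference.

Cu is in group 11, so Cu²⁺ is d⁹ (11 − 2 = 9).
Octahedral (high-spin): t2g^6 e_g^3, CFSE = 6(−0.4) + 3(+0.6) = -0.6Δ_oct = -0.6 × 124 = -74 kJ/mol.
In a tetrahedral site the filling is e^4 t2^5: CFSE(tet) = -0.4Δₜ = -0.4 × (4/9)(124) = -22 kJ/mol.
OSPE = CFSE(oct) − CFSE(tet) = -74 − (-22) = -52 kJ/mol.

-52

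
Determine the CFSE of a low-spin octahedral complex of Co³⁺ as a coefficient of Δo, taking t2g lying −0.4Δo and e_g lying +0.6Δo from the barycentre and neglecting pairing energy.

Co is in group 9, so Co³⁺ is d⁶ (9 − 3 = 6).
Configuration: t2g^6 e_g^0.
CFSE = 6(-0.4Δo) + 0(0.6Δo) = -2.4Δo + 0.0Δo = -2.4Δo.

-2.4 Δo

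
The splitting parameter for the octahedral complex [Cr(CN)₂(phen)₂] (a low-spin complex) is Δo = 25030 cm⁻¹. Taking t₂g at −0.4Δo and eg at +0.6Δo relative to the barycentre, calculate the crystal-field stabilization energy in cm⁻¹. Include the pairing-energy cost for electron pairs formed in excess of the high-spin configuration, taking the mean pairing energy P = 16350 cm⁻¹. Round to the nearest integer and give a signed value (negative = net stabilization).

-23698

Ligand charges: 2×(-1) from CN⁻ and 2×(+0) from phen sum to -2; with overall charge +0, Cr is +2.
Group 6 minus oxidation state +2 gives a d⁴ configuration for Cr²⁺.
Electron filling gives t₂g⁴ eg⁰.
CFSE(orbital) = 4×(-0.4Δo) + 0×(0.6Δo) = -1.6Δo; with Δo = 25030 cm⁻¹ that is -40048 cm⁻¹.
High-spin d⁴ would be t₂g³ eg¹ with 0 pairs; low-spin has 1, so 1 excess pair costs +1P = +16350 cm⁻¹.
Net CFSE = -40048 + 16350 = -23698 cm⁻¹.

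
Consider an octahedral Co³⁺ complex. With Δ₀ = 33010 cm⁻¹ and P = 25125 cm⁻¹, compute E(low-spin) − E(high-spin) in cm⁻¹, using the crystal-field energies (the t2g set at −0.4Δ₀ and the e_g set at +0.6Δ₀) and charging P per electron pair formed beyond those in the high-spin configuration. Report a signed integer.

Co sits in group 9; removing 3 electrons leaves Co³⁺ with 9 − 3 = 6 d electrons.
In the high-spin limit (t2g^4 e_g^2) the orbital term is -0.4Δ₀ = -13204 cm⁻¹, with no excess pairing.
Low-spin: t2g^6 e_g^0, orbital CFSE = -2.4Δ₀ = -79224 cm⁻¹; plus 2 excess pairs × P = +50250 cm⁻¹; total -28974 cm⁻¹.
E(LS) − E(HS) = -28974 − (-13204) = -15770 cm⁻¹.

-15770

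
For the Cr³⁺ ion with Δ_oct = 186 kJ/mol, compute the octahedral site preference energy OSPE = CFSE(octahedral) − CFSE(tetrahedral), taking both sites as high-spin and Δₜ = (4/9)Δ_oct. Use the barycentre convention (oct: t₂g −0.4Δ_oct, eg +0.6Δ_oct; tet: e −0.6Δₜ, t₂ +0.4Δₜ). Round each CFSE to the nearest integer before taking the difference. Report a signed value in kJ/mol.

Cr is in group 6, so Cr³⁺ is d³ (6 − 3 = 3).
Octahedral (high-spin): t2g^3 e_g^0, CFSE = 3(−0.4) + 0(+0.6) = -1.2Δ_oct = -1.2 × 186 = -223 kJ/mol.
In a tetrahedral site the filling is e^2 t2^1: CFSE(tet) = -0.8Δₜ = -0.8 × (4/9)(186) = -66 kJ/mol.
Subtracting, OSPE = -223 − (-66) = -157 kJ/mol.

-157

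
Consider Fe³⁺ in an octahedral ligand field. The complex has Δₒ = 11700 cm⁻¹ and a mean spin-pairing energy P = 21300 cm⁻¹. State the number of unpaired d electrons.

Group 8 minus oxidation state +3 gives a d⁵ configuration for Fe³⁺.
With Δₒ < P the complex is high-spin.
Configuration: t₂g³ eg².
Unpaired electrons: 5.

5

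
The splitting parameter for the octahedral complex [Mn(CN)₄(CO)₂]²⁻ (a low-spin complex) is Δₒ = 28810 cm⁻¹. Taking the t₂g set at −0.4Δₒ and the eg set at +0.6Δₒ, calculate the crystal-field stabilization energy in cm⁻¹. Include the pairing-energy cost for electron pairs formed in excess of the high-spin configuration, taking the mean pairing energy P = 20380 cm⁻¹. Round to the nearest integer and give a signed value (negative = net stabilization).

-16860

Ligand charges: 4×(-1) from CN⁻ and 2×(+0) from CO sum to -4; with overall charge -2, Mn is +2.
Mn sits in group 7; removing 2 electrons leaves Mn²⁺ with 7 − 2 = 5 d electrons.
The d⁵ electrons fill as t₂g⁵ eg⁰.
CFSE(orbital) = 5×(-0.4Δₒ) + 0×(0.6Δₒ) = -2.0Δₒ; with Δₒ = 28810 cm⁻¹ that is -57620 cm⁻¹.
Pairing penalty: 2 pairs vs 0 in the high-spin reference → 2 extra × P = 40760 cm⁻¹.
Net CFSE = -57620 + 40760 = -16860 cm⁻¹.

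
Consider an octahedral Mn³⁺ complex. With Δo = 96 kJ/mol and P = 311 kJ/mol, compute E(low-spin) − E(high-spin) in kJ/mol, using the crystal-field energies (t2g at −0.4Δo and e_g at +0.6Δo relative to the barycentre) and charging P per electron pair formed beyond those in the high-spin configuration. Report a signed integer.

Mn is in group 7, so Mn³⁺ is d⁴ (7 − 3 = 4).
High-spin: t2g^3 e_g^1, CFSE = -0.6Δo = -58 kJ/mol.
For low-spin the configuration is t2g^4 e_g^0: orbital energy -1.6 × 96 = -154 kJ/mol, and 1 additional pair relative to high-spin adds 311 kJ/mol, giving 157 kJ/mol.
Thus E(LS) − E(HS) = 215 kJ/mol.

215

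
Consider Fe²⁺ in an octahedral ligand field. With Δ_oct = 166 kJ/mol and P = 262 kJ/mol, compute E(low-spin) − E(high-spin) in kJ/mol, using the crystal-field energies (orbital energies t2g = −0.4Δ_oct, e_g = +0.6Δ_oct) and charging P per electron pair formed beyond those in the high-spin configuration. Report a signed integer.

Fe sits in group 8; removing 2 electrons leaves Fe²⁺ with 8 − 2 = 6 d electrons.
In the high-spin limit (t2g^4 e_g^2) the orbital term is -0.4Δ_oct = -66 kJ/mol, with no excess pairing.
For low-spin the configuration is t2g^6 e_g^0: orbital energy -2.4 × 166 = -398 kJ/mol, and 2 additional pairs relative to high-spin add 524 kJ/mol, giving 126 kJ/mol.
E(LS) − E(HS) = 126 − (-66) = 192 kJ/mol.

192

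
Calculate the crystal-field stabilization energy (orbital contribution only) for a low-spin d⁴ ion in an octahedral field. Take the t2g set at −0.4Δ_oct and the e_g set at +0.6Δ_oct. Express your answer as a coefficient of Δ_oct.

-1.6 Δ_oct

Configuration: t2g^4 e_g^0.
CFSE = 4(-0.4Δ_oct) + 0(0.6Δ_oct) = -1.6Δ_oct + 0.0Δ_oct = -1.6Δ_oct.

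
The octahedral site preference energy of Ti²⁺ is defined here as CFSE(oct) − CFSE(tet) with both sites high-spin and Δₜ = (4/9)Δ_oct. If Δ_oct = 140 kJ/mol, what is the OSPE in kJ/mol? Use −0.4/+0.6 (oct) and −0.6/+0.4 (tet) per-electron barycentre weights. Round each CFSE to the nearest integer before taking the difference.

-37

Group 4 minus oxidation state +2 gives a d² configuration for Ti²⁺.
In an octahedral site d² (HS) is t2g^2 e_g^0, giving CFSE(oct) = -0.8Δ_oct = -112 kJ/mol.
Tetrahedral: e^2 t2^0, CFSE = 2(−0.6) + 0(+0.4) = -1.2Δₜ = -1.2 × (4/9) × 140 = -75 kJ/mol.
OSPE = CFSE(oct) − CFSE(tet) = -112 − (-75) = -37 kJ/mol.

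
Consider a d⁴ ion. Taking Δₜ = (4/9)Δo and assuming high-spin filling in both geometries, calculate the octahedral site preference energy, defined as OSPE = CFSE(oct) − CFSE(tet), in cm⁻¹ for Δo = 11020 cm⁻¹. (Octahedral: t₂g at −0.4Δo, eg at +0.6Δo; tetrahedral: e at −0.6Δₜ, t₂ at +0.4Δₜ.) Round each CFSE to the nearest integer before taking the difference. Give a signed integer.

In an octahedral site d⁴ (HS) is t₂g³ eg¹, giving CFSE(oct) = -0.6Δo = -6612 cm⁻¹.
Tetrahedral: e² t₂², CFSE = 2(−0.6) + 2(+0.4) = -0.4Δₜ = -0.4 × (4/9) × 11020 = -1959 cm⁻¹.
Subtracting, OSPE = -6612 − (-1959) = -4653 cm⁻¹.

-4653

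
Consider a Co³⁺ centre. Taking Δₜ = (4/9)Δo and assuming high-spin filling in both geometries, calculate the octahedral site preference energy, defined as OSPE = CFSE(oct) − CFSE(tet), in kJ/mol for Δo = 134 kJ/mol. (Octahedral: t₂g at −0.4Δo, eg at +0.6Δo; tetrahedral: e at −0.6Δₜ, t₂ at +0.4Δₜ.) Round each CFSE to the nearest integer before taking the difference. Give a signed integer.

-18

Co³⁺: group 9, so d-count = 9 − 3 = 6.
Octahedral (high-spin): t2g^4 e_g^2, CFSE = 4(−0.4) + 2(+0.6) = -0.4Δo = -0.4 × 134 = -54 kJ/mol.
Tetrahedral e^3 t2^3 gives -0.6Δₜ = -0.6 × (4/9) × 134 = -36 kJ/mol.
OSPE = -54 − (-36) = -18 kJ/mol.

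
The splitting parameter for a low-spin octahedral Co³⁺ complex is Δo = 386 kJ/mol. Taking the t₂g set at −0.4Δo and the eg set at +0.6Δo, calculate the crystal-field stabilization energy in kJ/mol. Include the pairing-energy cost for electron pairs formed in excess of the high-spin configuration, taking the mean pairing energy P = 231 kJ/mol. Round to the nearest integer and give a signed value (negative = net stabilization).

Co sits in group 9; removing 3 electrons leaves Co³⁺ with 9 − 3 = 6 d electrons.
The d⁶ electrons fill as t₂g⁶ eg⁰.
The orbital stabilization is -2.4Δo = -2.4 × 386 = -926 kJ/mol.
Relative to high-spin t₂g⁴ eg² (1 paired), the low-spin configuration has 2 additional pairs, contributing +2 × 231 = +462 kJ/mol.
Net CFSE = -926 + 462 = -464 kJ/mol.

-464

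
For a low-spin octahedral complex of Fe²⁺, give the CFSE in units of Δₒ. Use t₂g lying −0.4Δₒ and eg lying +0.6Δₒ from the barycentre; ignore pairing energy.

Fe²⁺: group 8, so d-count = 8 − 2 = 6.
Configuration: t₂g⁶ eg⁰.
CFSE = 6(-0.4Δₒ) + 0(0.6Δₒ) = -2.4Δₒ + 0.0Δₒ = -2.4Δₒ.

-2.4 Δₒ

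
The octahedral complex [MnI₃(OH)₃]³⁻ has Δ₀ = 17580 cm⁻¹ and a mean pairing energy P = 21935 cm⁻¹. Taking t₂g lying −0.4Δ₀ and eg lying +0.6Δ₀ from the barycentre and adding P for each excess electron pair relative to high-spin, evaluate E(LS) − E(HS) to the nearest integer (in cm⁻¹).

Ligand charges: 3×(-1) from I⁻ and 3×(-1) from OH⁻ sum to -6; with overall charge -3, Mn is +3.
Mn sits in group 7; removing 3 electrons leaves Mn³⁺ with 7 − 3 = 4 d electrons.
High-spin: t₂g³ eg¹, CFSE = -0.6Δ₀ = -10548 cm⁻¹.
Low-spin: t₂g⁴ eg⁰, orbital CFSE = -1.6Δ₀ = -28128 cm⁻¹; plus 1 excess pair × P = +21935 cm⁻¹; total -6193 cm⁻¹.
The difference is -6193 − (-10548) = 4355 cm⁻¹, so high-spin lies lower.

4355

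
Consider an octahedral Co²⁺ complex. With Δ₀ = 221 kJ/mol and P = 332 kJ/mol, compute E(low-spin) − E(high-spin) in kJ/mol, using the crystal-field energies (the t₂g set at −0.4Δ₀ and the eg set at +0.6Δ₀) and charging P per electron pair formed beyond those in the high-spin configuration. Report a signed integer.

Co is in group 9, so Co²⁺ is d⁷ (9 − 2 = 7).
High-spin d⁷ fills as t₂g⁵ eg² with CFSE 5(−0.4) + 2(+0.6) = -0.8Δ₀ = -177 kJ/mol.
Low-spin: t₂g⁶ eg¹, orbital CFSE = -1.8Δ₀ = -398 kJ/mol; plus 1 excess pair × P = +332 kJ/mol; total -66 kJ/mol.
Thus E(LS) − E(HS) = 111 kJ/mol.

111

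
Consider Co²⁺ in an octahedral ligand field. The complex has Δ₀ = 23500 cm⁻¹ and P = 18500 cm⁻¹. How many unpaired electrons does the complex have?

Co sits in group 9; removing 2 electrons leaves Co²⁺ with 9 − 2 = 7 d electrons.
Since Δ₀ = 23500 cm⁻¹ > P = 18500 cm⁻¹, the complex adopts the low-spin configuration.
Filling d⁷ accordingly: t₂g⁶ eg¹.
Unpaired electrons: 1.

1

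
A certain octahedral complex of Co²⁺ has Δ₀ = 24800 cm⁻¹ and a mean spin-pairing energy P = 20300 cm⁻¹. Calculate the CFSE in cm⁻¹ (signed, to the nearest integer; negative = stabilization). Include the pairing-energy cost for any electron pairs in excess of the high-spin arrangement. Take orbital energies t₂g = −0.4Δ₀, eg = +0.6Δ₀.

Co is in group 9, so Co²⁺ is d⁷ (9 − 2 = 7).
Since Δ₀ = 24800 cm⁻¹ > P = 20300 cm⁻¹, the complex adopts the low-spin configuration.
Filling d⁷ accordingly: t₂g⁶ eg¹.
Orbital CFSE = -1.8Δ₀ = -1.8 × 24800 = -44640 cm⁻¹.
Excess pairs vs high-spin: 3 − 2 = 1; pairing cost = +20300 cm⁻¹.
Net CFSE = -44640 + 20300 = -24340 cm⁻¹.

-24340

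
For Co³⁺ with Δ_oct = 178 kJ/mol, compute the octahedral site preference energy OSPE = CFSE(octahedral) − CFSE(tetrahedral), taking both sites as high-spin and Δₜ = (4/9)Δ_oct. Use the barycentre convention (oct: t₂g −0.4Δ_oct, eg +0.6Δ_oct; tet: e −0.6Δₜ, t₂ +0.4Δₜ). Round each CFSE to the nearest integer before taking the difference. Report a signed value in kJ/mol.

-24

Co sits in group 9; removing 3 electrons leaves Co³⁺ with 9 − 3 = 6 d electrons.
Octahedral high-spin t2g^4 e_g^2: CFSE = -0.4 × 178 = -71 kJ/mol.
In a tetrahedral site the filling is e^3 t2^3: CFSE(tet) = -0.6Δₜ = -0.6 × (4/9)(178) = -47 kJ/mol.
Subtracting, OSPE = -71 − (-47) = -24 kJ/mol.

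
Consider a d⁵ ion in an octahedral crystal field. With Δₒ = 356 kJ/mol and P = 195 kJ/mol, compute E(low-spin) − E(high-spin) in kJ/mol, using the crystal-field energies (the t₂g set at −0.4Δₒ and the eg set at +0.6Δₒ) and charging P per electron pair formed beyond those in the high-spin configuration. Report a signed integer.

High-spin d⁵ fills as t₂g³ eg² with CFSE 3(−0.4) + 2(+0.6) = 0.0Δₒ = 0 kJ/mol.
Low-spin t₂g⁵ eg⁰ gives -2.0Δₒ = -712 kJ/mol, but forming 2 extra pairs costs 2P = 390 kJ/mol, so E(LS) = -712 + 390 = -322 kJ/mol.
Thus E(LS) − E(HS) = -322 kJ/mol.

-322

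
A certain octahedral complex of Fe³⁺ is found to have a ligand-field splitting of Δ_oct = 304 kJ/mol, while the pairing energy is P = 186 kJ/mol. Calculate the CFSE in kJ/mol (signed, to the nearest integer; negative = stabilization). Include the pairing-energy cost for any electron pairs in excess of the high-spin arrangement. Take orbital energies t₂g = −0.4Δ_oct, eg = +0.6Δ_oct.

Fe is in group 8, so Fe³⁺ is d⁵ (8 − 3 = 5).
Since Δ_oct = 304 kJ/mol > P = 186 kJ/mol, the complex adopts the low-spin configuration.
Filling d⁵ accordingly: t₂g⁵ eg⁰.
Orbital CFSE = -2.0Δ_oct = -2.0 × 304 = -608 kJ/mol.
Excess pairs vs high-spin: 2 − 0 = 2; pairing cost = +372 kJ/mol.
Net CFSE = -608 + 372 = -236 kJ/mol.

-236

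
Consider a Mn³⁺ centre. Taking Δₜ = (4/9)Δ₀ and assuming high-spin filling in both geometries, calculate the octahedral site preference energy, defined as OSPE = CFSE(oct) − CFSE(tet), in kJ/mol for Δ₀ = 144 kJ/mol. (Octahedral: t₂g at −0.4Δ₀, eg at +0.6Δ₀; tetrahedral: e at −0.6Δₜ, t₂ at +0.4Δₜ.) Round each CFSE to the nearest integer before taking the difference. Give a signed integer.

-60

Group 7 minus oxidation state +3 gives a d⁴ configuration for Mn³⁺.
Octahedral (high-spin): t2g^3 e_g^1, CFSE = 3(−0.4) + 1(+0.6) = -0.6Δ₀ = -0.6 × 144 = -86 kJ/mol.
In a tetrahedral site the filling is e^2 t2^2: CFSE(tet) = -0.4Δₜ = -0.4 × (4/9)(144) = -26 kJ/mol.
OSPE = CFSE(oct) − CFSE(tet) = -86 − (-26) = -60 kJ/mol.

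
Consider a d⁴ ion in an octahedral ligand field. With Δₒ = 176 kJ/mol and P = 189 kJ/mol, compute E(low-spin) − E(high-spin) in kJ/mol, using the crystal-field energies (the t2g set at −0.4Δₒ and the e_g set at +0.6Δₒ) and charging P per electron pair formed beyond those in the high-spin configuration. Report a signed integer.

High-spin d⁴ fills as t2g^3 e_g^1 with CFSE 3(−0.4) + 1(+0.6) = -0.6Δₒ = -106 kJ/mol.
For low-spin the configuration is t2g^4 e_g^0: orbital energy -1.6 × 176 = -282 kJ/mol, and 1 additional pair relative to high-spin adds 189 kJ/mol, giving -93 kJ/mol.
E(LS) − E(HS) = -93 − (-106) = 13 kJ/mol.

13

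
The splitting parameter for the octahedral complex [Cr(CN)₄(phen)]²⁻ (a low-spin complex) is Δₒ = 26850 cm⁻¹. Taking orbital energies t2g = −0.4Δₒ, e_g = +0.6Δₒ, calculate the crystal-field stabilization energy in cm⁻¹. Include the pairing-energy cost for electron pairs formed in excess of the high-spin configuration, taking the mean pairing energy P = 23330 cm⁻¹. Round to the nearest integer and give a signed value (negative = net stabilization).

-19630

Ligand charges: 4×(-1) from CN⁻ and 1×(+0) from phen sum to -4; with overall charge -2, Cr is +2.
Group 6 minus oxidation state +2 gives a d⁴ configuration for Cr²⁺.
Configuration: t2g^4 e_g^0.
The orbital stabilization is -1.6Δₒ = -1.6 × 26850 = -42960 cm⁻¹.
High-spin d⁴ would be t2g^3 e_g^1 with 0 pairs; low-spin has 1, so 1 excess pair costs +1P = +23330 cm⁻¹.
Overall CFSE = -42960 + 23330 = -19630 cm⁻¹.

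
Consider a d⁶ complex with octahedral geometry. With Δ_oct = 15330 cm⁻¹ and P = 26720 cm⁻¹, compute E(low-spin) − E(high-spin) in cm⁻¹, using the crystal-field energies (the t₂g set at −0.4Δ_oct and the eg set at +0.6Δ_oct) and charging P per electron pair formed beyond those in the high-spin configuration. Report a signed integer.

High-spin d⁶ fills as t₂g⁴ eg² with CFSE 4(−0.4) + 2(+0.6) = -0.4Δ_oct = -6132 cm⁻¹.
Low-spin: t₂g⁶ eg⁰, orbital CFSE = -2.4Δ_oct = -36792 cm⁻¹; plus 2 excess pairs × P = +53440 cm⁻¹; total 16648 cm⁻¹.
Thus E(LS) − E(HS) = 22780 cm⁻¹.

22780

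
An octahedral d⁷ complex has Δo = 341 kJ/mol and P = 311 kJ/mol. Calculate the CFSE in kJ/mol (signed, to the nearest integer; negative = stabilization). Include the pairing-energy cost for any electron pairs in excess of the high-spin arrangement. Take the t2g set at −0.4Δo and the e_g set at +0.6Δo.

-303

Here Δo > P (341 > 311), so the low-spin state is favoured.
That gives t2g^6 e_g^1.
Orbital CFSE = -1.8Δo = -1.8 × 341 = -614 kJ/mol.
Excess pairs vs high-spin: 3 − 2 = 1; pairing cost = +311 kJ/mol.
Net CFSE = -614 + 311 = -303 kJ/mol.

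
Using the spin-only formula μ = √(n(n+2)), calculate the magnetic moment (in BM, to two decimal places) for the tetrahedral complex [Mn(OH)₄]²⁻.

5.92 BM

Each OH⁻ contributes -1; 4 × (-1) = -4. With overall charge -2, Mn is in the +2 oxidation state.
Mn sits in group 7; removing 2 electrons leaves Mn²⁺ with 7 − 2 = 5 d electrons.
With tetrahedral geometry the complex is necessarily high-spin.
Configuration: e² t₂³ → 5 unpaired electrons.
μ(spin-only) = √[5(5+2)] = √35 ≈ 5.92 BM.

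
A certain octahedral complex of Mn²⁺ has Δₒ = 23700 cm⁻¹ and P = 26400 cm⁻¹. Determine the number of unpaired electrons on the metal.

5

Mn is in group 7, so Mn²⁺ is d⁵ (7 − 2 = 5).
With Δₒ < P the complex is high-spin.
Filling d⁵ accordingly: t2g^3 e_g^2.
Unpaired electrons: 5.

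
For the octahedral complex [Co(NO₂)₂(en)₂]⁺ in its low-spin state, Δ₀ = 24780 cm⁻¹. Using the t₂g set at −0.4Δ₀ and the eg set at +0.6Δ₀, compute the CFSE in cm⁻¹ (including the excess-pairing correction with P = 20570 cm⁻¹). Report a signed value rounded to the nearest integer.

-18332

Ligand charges: 2×(-1) from NO₂⁻ and 2×(+0) from en sum to -2; with overall charge +1, Co is +3.
Co is in group 9, so Co³⁺ is d⁶ (9 − 3 = 6).
Electron filling gives t₂g⁶ eg⁰.
The orbital stabilization is -2.4Δ₀ = -2.4 × 24780 = -59472 cm⁻¹.
High-spin d⁶ would be t₂g⁴ eg² with 1 pair; low-spin has 3, so 2 excess pairs cost +2P = +41140 cm⁻¹.
Overall CFSE = -59472 + 41140 = -18332 cm⁻¹.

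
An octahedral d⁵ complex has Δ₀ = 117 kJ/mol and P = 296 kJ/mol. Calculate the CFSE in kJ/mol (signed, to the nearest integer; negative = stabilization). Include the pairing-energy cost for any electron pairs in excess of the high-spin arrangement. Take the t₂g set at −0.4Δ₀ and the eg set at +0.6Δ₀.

0

With Δ₀ < P the complex is high-spin.
Configuration: t₂g³ eg².
Orbital CFSE = 0.0Δ₀ = 0.0 × 117 = 0 kJ/mol.
High-spin has no excess pairs, so no pairing correction applies.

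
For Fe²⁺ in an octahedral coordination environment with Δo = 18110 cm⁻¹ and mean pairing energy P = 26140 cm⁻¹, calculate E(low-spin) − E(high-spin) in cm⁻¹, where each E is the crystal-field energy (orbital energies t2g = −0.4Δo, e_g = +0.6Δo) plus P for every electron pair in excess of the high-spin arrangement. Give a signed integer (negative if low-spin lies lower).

Fe is in group 8, so Fe²⁺ is d⁶ (8 − 2 = 6).
In the high-spin limit (t2g^4 e_g^2) the orbital term is -0.4Δo = -7244 cm⁻¹, with no excess pairing.
For low-spin the configuration is t2g^6 e_g^0: orbital energy -2.4 × 18110 = -43464 cm⁻¹, and 2 additional pairs relative to high-spin add 52280 cm⁻¹, giving 8816 cm⁻¹.
The difference is 8816 − (-7244) = 16060 cm⁻¹, so high-spin lies lower.

16060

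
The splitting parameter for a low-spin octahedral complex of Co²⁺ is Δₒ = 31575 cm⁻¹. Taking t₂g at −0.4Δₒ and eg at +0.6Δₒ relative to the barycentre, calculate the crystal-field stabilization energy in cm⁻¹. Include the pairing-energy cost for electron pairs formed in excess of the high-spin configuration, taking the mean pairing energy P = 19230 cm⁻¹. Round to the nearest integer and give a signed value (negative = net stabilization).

-37605

Co sits in group 9; removing 2 electrons leaves Co²⁺ with 9 − 2 = 7 d electrons.
The d⁷ electrons fill as t₂g⁶ eg¹.
CFSE(orbital) = 6×(-0.4Δₒ) + 1×(0.6Δₒ) = -1.8Δₒ; with Δₒ = 31575 cm⁻¹ that is -56835 cm⁻¹.
Pairing penalty: 3 pairs vs 2 in the high-spin reference → 1 extra × P = 19230 cm⁻¹.
Net CFSE = -56835 + 19230 = -37605 cm⁻¹.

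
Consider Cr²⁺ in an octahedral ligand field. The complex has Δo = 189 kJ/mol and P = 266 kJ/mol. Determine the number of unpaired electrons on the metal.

Cr sits in group 6; removing 2 electrons leaves Cr²⁺ with 6 − 2 = 4 d electrons.
Here Δo < P (189 < 266), so the high-spin state is favoured.
Filling d⁴ accordingly: t2g^3 e_g^1.
Unpaired electrons: 4.

4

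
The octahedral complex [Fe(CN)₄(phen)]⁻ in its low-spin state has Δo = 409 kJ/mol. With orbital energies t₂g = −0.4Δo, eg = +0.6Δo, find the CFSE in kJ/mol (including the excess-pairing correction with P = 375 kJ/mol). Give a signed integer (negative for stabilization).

Ligand charges: 4×(-1) from CN⁻ and 1×(+0) from phen sum to -4; with overall charge -1, Fe is +3.
Fe is in group 8, so Fe³⁺ is d⁵ (8 − 3 = 5).
The d⁵ electrons fill as t₂g⁵ eg⁰.
CFSE(orbital) = 5×(-0.4Δo) + 0×(0.6Δo) = -2.0Δo; with Δo = 409 kJ/mol that is -818 kJ/mol.
Pairing penalty: 2 pairs vs 0 in the high-spin reference → 2 extra × P = 750 kJ/mol.
Net CFSE = -818 + 750 = -68 kJ/mol.

-68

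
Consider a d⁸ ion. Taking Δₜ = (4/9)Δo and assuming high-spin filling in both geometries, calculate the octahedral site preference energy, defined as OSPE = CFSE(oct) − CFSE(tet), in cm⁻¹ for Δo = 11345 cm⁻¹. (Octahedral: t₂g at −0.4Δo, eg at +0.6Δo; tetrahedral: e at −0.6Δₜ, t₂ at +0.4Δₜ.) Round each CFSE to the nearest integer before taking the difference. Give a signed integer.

-9580

Octahedral (high-spin): t₂g⁶ eg², CFSE = 6(−0.4) + 2(+0.6) = -1.2Δo = -1.2 × 11345 = -13614 cm⁻¹.
In a tetrahedral site the filling is e⁴ t₂⁴: CFSE(tet) = -0.8Δₜ = -0.8 × (4/9)(11345) = -4034 cm⁻¹.
Subtracting, OSPE = -13614 − (-4034) = -9580 cm⁻¹.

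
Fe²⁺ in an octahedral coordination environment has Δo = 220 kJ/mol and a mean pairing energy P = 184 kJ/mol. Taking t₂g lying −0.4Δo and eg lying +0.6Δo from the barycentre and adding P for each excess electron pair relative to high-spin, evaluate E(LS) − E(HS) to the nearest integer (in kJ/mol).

-72

Fe sits in group 8; removing 2 electrons leaves Fe²⁺ with 8 − 2 = 6 d electrons.
High-spin d⁶ fills as t₂g⁴ eg² with CFSE 4(−0.4) + 2(+0.6) = -0.4Δo = -88 kJ/mol.
Low-spin: t₂g⁶ eg⁰, orbital CFSE = -2.4Δo = -528 kJ/mol; plus 2 excess pairs × P = +368 kJ/mol; total -160 kJ/mol.
The difference is -160 − (-88) = -72 kJ/mol, so low-spin lies lower.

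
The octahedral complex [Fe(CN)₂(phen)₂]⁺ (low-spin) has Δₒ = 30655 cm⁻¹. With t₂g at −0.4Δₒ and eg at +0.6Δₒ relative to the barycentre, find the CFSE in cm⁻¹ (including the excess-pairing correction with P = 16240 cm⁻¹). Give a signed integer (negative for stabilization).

-28830

Ligand charges: 2×(-1) from CN⁻ and 2×(+0) from phen sum to -2; with overall charge +1, Fe is +3.
Fe³⁺: group 8, so d-count = 8 − 3 = 5.
Configuration: t₂g⁵ eg⁰.
CFSE(orbital) = 5×(-0.4Δₒ) + 0×(0.6Δₒ) = -2.0Δₒ; with Δₒ = 30655 cm⁻¹ that is -61310 cm⁻¹.
Relative to high-spin t₂g³ eg² (0 paired), the low-spin configuration has 2 additional pairs, contributing +2 × 16240 = +32480 cm⁻¹.
Net CFSE = -61310 + 32480 = -28830 cm⁻¹.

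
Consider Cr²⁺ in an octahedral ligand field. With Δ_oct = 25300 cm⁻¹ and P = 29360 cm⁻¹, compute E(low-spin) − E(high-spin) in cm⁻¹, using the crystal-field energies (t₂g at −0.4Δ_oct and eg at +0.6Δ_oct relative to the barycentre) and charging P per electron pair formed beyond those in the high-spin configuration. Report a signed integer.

Group 6 minus oxidation state +2 gives a d⁴ configuration for Cr²⁺.
High-spin d⁴ fills as t₂g³ eg¹ with CFSE 3(−0.4) + 1(+0.6) = -0.6Δ_oct = -15180 cm⁻¹.
Low-spin t₂g⁴ eg⁰ gives -1.6Δ_oct = -40480 cm⁻¹, but forming 1 extra pair costs 1P = 29360 cm⁻¹, so E(LS) = -40480 + 29360 = -11120 cm⁻¹.
The difference is -11120 − (-15180) = 4060 cm⁻¹, so high-spin lies lower.

4060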